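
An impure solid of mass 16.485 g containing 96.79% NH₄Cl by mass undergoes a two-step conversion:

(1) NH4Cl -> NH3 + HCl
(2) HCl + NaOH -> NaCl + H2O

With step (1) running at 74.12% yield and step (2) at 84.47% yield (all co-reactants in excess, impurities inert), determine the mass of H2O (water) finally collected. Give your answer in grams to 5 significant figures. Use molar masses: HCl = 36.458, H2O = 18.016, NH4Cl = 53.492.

3.3645 g

Pure NH4Cl = 16.485 × 0.9679 = 15.9558 g.
n(NH4Cl) = 15.9558 / 53.492 = 0.298284 mol.
Step 1 (NH4Cl:HCl = 1:1): theoretical n(HCl) = 0.298284 mol; at 74.12% yield, n(HCl) = 0.221088 mol.
Step 2 (HCl:H2O = 1:1): theoretical n(H2O) = 0.221088 mol, so theoretical mass = 0.221088 × 18.016 = 3.98313 g.
At 84.47% yield, actual mass of H2O = 3.98313 × 0.8447 = 3.36455 g.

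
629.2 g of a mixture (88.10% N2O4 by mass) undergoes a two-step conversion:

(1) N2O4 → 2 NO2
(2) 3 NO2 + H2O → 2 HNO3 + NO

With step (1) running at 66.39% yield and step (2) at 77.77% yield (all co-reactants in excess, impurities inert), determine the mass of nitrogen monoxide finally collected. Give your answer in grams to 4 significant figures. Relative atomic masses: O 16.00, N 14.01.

62.23 g

Pure N2O4 = 629.2 × 0.8810 = 554.33 g.
M(N2O4) = 2(14.01) + 4(16.00) = 92.02 g/mol.
M(NO) = 14.01 + 16.00 = 30.01 g/mol.
n(N2O4) = 554.33 / 92.02 = 6.0240 mol.
Step 1 (N2O4:NO2 = 1:2): theoretical n(NO2) = 12.048 mol; at 66.39% yield, n(NO2) = 7.9986 mol.
Step 2 (NO2:NO = 3:1): theoretical n(NO) = 2.6662 mol, so theoretical mass = 2.6662 × 30.01 = 80.013 g.
At 77.77% yield, actual mass of NO = 80.013 × 0.7777 = 62.226 g.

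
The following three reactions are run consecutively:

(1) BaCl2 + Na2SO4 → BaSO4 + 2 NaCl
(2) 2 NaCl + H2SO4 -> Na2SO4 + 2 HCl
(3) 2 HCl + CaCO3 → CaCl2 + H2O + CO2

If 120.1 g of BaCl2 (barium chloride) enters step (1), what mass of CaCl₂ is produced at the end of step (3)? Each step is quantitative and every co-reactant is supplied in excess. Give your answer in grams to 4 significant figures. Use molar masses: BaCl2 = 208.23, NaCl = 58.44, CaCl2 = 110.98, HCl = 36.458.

n(BaCl2) = 120.1 / 208.23 = 0.57677 mol.
Reaction (1): BaCl2→NaCl ratio 1:2 ⇒ n(NaCl) = 1.1535 mol.
Reaction (2): NaCl→HCl ratio 2:2 ⇒ n(HCl) = 1.1535 mol.
Reaction (3): HCl→CaCl2 ratio 2:1 ⇒ n(CaCl2) = 0.57677 mol.
Mass of CaCl2 = 0.57677 × 110.98 = 64.009 g.

64.01 g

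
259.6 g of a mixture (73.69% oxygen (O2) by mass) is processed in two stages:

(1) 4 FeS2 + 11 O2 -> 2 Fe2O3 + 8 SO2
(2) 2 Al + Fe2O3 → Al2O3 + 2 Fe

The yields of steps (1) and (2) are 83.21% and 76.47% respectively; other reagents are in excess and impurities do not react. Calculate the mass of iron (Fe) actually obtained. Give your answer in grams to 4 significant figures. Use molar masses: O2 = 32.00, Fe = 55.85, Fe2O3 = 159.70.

Pure O2 = 259.6 × 0.7369 = 191.30 g.
n(O2) = 191.30 / 32.00 = 5.9781 mol.
Step 1 (O2:Fe2O3 = 11:2): theoretical n(Fe2O3) = 1.0869 mol; at 83.21% yield, n(Fe2O3) = 0.90443 mol.
Step 2 (Fe2O3:Fe = 1:2): theoretical n(Fe) = 1.8089 mol, so theoretical mass = 1.8089 × 55.85 = 101.03 g.
At 76.47% yield, actual mass of Fe = 101.03 × 0.7647 = 77.254 g.

77.25 g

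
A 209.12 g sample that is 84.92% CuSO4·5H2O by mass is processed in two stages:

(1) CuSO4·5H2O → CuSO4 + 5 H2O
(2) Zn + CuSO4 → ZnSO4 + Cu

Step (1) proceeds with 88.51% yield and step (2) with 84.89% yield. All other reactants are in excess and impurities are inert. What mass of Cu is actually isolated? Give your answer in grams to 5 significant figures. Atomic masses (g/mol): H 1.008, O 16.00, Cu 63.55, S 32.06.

33.960 g

Pure CuSO4·5H2O = 209.12 × 0.8492 = 177.585 g.
M(CuSO4·5H2O) = 63.55 + 32.06 + 9(16.00) + 10(1.008) = 249.69 g/mol.
M(Cu) = 63.55 g/mol.
n(CuSO4·5H2O) = 177.585 / 249.69 = 0.711221 mol.
Step 1 (CuSO4·5H2O:CuSO4 = 1:1): theoretical n(CuSO4) = 0.711221 mol; at 88.51% yield, n(CuSO4) = 0.629501 mol.
Step 2 (CuSO4:Cu = 1:1): theoretical n(Cu) = 0.629501 mol, so theoretical mass = 0.629501 × 63.55 = 40.0048 g.
At 84.89% yield, actual mass of Cu = 40.0048 × 0.8489 = 33.9601 g.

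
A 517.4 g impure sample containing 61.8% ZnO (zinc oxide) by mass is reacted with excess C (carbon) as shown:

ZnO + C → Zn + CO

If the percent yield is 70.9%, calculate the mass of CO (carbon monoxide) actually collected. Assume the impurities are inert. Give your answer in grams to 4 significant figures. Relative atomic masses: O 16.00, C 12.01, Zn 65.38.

Pure ZnO available = 517.4 g × 0.618 = 319.75 g.
M(ZnO) = 65.38 + 16.00 = 81.38 g/mol.
M(CO) = 12.01 + 16.00 = 28.01 g/mol.
n(ZnO) = 319.75 g / 81.38 g/mol = 3.9291 mol.
From the equation the ZnO:CO mole ratio is 1:1, so n(CO) = 3.9291 × 1/1 = 3.9291 mol.
Mass of CO = 3.9291 mol × 28.01 g/mol = 110.06 g.
Actual mass collected = 110.06 g × 0.709 = 78.029 g.

78.03 g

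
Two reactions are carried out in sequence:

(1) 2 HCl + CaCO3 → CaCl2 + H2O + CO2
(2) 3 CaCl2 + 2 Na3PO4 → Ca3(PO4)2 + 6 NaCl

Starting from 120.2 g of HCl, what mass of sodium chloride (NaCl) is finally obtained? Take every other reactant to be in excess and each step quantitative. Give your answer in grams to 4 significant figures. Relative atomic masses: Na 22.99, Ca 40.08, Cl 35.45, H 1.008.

M(HCl) = 1.008 + 35.45 = 36.458 g/mol.
M(NaCl) = 22.99 + 35.45 = 58.44 g/mol.
n(HCl) = 120.20 / 36.458 = 3.2969 mol.
Step 1 gives a 2:1 ratio of HCl to CaCl2, so n(CaCl2) = 1.6485 mol.
In step 2 the CaCl2:NaCl ratio is 3:6, so n(NaCl) = 3.2969 mol.
Mass of NaCl = 3.2969 × 58.44 = 192.67 g.

192.7 g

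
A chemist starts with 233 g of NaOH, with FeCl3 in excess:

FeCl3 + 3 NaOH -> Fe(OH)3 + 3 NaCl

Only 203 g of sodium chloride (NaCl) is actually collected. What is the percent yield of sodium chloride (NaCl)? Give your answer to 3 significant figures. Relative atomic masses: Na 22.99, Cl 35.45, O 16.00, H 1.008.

M(NaOH) = 22.99 + 16.00 + 1.008 = 39.998 g/mol.
M(NaCl) = 22.99 + 35.45 = 58.44 g/mol.
n(NaOH) = 233.0 g / 39.998 g/mol = 5.825 mol.
From the equation the NaOH:NaCl mole ratio is 3:3, so n(NaCl) = 5.825 × 3/3 = 5.825 mol.
Mass of NaCl = 5.825 mol × 58.44 g/mol = 340.4 g.
This is the theoretical yield. Percent yield = 203 g / 340.4 g × 100% = 59.63%.

59.6 %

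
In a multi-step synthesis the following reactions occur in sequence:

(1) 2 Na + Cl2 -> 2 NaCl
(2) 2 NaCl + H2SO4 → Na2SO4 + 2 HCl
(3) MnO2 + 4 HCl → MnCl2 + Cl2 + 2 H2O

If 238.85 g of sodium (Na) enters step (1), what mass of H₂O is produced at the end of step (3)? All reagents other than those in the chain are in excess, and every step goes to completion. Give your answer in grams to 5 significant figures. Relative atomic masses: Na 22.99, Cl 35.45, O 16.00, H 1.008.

M(Na) = 22.99 g/mol.
M(H2O) = 2(1.008) + 16.00 = 18.016 g/mol.
n(Na) = 238.85 / 22.99 = 10.3893 mol.
Reaction (1): Na→NaCl ratio 2:2 ⇒ n(NaCl) = 10.3893 mol.
Reaction (2): NaCl→HCl ratio 2:2 ⇒ n(HCl) = 10.3893 mol.
Reaction (3): HCl→H2O ratio 4:2 ⇒ n(H2O) = 5.19465 mol.
Mass of H2O = 5.19465 × 18.016 = 93.5868 g.

93.587 g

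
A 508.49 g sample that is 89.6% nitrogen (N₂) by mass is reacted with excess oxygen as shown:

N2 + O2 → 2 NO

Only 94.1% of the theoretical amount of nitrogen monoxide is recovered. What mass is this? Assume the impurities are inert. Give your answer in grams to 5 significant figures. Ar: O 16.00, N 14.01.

918.35 g

Pure N2 available = 508.49 g × 0.896 = 455.607 g.
M(N2) = 2(14.01) = 28.02 g/mol.
M(NO) = 14.01 + 16.00 = 30.01 g/mol.
n(N2) = 455.607 g / 28.02 g/mol = 16.2601 mol.
From the equation the N2:NO mole ratio is 1:2, so n(NO) = 16.2601 × 2/1 = 32.5201 mol.
Mass of NO = 32.5201 mol × 30.01 g/mol = 975.929 g.
Actual mass collected = 975.929 g × 0.941 = 918.349 g.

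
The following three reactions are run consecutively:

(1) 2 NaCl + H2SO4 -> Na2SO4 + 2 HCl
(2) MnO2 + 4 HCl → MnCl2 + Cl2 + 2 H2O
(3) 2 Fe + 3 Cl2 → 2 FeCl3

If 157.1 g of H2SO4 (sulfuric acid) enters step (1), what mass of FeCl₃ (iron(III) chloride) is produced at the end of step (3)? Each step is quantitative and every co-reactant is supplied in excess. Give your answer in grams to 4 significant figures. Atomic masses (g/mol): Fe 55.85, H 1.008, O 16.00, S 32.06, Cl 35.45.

86.61 g

M(H2SO4) = 2(1.008) + 32.06 + 4(16.00) = 98.076 g/mol.
M(FeCl3) = 55.85 + 3(35.45) = 162.20 g/mol.
n(H2SO4) = 157.1 / 98.076 = 1.6018 mol.
Reaction (1): H2SO4→HCl ratio 1:2 ⇒ n(HCl) = 3.2036 mol.
Reaction (2): HCl→Cl2 ratio 4:1 ⇒ n(Cl2) = 0.80091 mol.
Reaction (3): Cl2→FeCl3 ratio 3:2 ⇒ n(FeCl3) = 0.53394 mol.
Mass of FeCl3 = 0.53394 × 162.20 = 86.605 g.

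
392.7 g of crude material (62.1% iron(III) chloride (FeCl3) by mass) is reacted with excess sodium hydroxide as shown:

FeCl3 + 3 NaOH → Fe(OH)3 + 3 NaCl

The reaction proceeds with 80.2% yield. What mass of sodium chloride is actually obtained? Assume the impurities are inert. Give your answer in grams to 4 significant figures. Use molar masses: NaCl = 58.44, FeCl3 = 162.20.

211.4 g

Pure FeCl3 available = 392.7 g × 0.621 = 243.87 g.
n(FeCl3) = 243.87 g / 162.20 g/mol = 1.5035 mol.
From the equation the FeCl3:NaCl mole ratio is 1:3, so n(NaCl) = 1.5035 × 3/1 = 4.5105 mol.
Mass of NaCl = 4.5105 mol × 58.44 g/mol = 263.59 g.
Actual mass collected = 263.59 g × 0.802 = 211.40 g.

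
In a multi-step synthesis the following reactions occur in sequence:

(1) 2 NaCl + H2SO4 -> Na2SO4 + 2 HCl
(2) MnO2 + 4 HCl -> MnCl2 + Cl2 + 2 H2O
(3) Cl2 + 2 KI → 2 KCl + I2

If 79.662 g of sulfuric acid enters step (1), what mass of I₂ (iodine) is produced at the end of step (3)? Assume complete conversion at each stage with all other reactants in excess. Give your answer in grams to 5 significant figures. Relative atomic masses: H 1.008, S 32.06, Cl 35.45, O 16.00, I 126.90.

M(H2SO4) = 2(1.008) + 32.06 + 4(16.00) = 98.076 g/mol.
M(I2) = 2(126.90) = 253.80 g/mol.
n(H2SO4) = 79.662 / 98.076 = 0.812248 mol.
Reaction (1): H2SO4→HCl ratio 1:2 ⇒ n(HCl) = 1.62450 mol.
Reaction (2): HCl→Cl2 ratio 4:1 ⇒ n(Cl2) = 0.406124 mol.
Reaction (3): Cl2→I2 ratio 1:1 ⇒ n(I2) = 0.406124 mol.
Mass of I2 = 0.406124 × 253.80 = 103.074 g.

103.07 g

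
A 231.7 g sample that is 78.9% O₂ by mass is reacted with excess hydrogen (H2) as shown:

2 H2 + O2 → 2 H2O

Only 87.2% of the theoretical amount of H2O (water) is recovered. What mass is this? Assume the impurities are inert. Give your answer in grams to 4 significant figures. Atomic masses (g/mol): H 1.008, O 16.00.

Pure O2 available = 231.7 g × 0.789 = 182.81 g.
M(O2) = 2(16.00) = 32.00 g/mol.
M(H2O) = 2(1.008) + 16.00 = 18.016 g/mol.
n(O2) = 182.81 g / 32.00 g/mol = 5.7129 mol.
From the equation the O2:H2O mole ratio is 1:2, so n(H2O) = 5.7129 × 2/1 = 11.426 mol.
Mass of H2O = 11.426 mol × 18.016 g/mol = 205.85 g.
Actual mass collected = 205.85 g × 0.872 = 179.50 g.

179.5 g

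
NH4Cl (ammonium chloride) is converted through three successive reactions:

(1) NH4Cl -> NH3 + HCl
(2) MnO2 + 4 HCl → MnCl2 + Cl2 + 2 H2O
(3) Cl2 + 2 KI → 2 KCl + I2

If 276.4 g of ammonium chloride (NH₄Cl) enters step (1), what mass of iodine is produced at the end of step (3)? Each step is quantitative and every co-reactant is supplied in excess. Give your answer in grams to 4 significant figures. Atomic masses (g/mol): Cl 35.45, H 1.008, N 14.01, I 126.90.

M(NH4Cl) = 14.01 + 4(1.008) + 35.45 = 53.492 g/mol.
M(I2) = 2(126.90) = 253.80 g/mol.
n(NH4Cl) = 276.4 / 53.492 = 5.1671 mol.
Reaction (1): NH4Cl→HCl ratio 1:1 ⇒ n(HCl) = 5.1671 mol.
Reaction (2): HCl→Cl2 ratio 4:1 ⇒ n(Cl2) = 1.2918 mol.
Reaction (3): Cl2→I2 ratio 1:1 ⇒ n(I2) = 1.2918 mol.
Mass of I2 = 1.2918 × 253.80 = 327.85 g.

327.9 g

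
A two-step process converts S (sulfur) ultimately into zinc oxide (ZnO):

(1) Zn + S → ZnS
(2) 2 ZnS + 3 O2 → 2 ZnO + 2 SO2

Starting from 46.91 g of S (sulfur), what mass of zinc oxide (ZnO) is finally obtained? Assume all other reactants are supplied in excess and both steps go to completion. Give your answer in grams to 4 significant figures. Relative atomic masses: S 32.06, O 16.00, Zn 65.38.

M(S) = 32.06 g/mol.
M(ZnO) = 65.38 + 16.00 = 81.38 g/mol.
n(S) = 46.910 / 32.06 = 1.4632 mol.
Step 1 gives a 1:1 ratio of S to ZnS, so n(ZnS) = 1.4632 mol.
In step 2 the ZnS:ZnO ratio is 2:2, so n(ZnO) = 1.4632 mol.
Mass of ZnO = 1.4632 × 81.38 = 119.07 g.

119.1 g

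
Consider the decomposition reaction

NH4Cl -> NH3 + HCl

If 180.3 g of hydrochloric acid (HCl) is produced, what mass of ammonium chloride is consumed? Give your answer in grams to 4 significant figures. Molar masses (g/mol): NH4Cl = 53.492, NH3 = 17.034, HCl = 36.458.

264.5 g

n(HCl) = 180.30 g / 36.458 g/mol = 4.9454 mol.
From the equation the HCl:NH4Cl mole ratio is 1:1, so n(NH4Cl) = 4.9454 × 1/1 = 4.9454 mol.
Mass of NH4Cl = 4.9454 mol × 53.492 g/mol = 264.54 g.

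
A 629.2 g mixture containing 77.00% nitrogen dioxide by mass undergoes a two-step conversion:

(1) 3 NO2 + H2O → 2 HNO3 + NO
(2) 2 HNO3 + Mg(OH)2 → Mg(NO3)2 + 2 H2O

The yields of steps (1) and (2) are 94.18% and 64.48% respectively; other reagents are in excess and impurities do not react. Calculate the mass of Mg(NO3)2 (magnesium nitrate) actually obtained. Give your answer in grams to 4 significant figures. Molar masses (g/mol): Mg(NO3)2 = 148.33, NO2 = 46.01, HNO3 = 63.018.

Pure NO2 = 629.2 × 0.7700 = 484.48 g.
n(NO2) = 484.48 / 46.01 = 10.530 mol.
Step 1 (NO2:HNO3 = 3:2): theoretical n(HNO3) = 7.0200 mol; at 94.18% yield, n(HNO3) = 6.6114 mol.
Step 2 (HNO3:Mg(NO3)2 = 2:1): theoretical n(Mg(NO3)2) = 3.3057 mol, so theoretical mass = 3.3057 × 148.33 = 490.34 g.
At 64.48% yield, actual mass of Mg(NO3)2 = 490.34 × 0.6448 = 316.17 g.

316.2 g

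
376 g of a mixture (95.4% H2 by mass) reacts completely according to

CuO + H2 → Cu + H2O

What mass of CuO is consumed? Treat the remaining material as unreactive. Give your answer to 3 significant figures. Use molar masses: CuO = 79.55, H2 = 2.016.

14200 g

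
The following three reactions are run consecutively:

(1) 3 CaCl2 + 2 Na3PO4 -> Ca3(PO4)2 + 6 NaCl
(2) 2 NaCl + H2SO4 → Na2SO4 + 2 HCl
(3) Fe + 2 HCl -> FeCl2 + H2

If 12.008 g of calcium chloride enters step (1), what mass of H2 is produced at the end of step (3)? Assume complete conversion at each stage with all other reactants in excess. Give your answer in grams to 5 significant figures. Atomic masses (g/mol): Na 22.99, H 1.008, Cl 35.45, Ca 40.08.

0.21813 g

M(CaCl2) = 40.08 + 2(35.45) = 110.98 g/mol.
M(H2) = 2(1.008) = 2.016 g/mol.
n(CaCl2) = 12.008 / 110.98 = 0.108200 mol.
Reaction (1): CaCl2→NaCl ratio 3:6 ⇒ n(NaCl) = 0.216399 mol.
Reaction (2): NaCl→HCl ratio 2:2 ⇒ n(HCl) = 0.216399 mol.
Reaction (3): HCl→H2 ratio 2:1 ⇒ n(H2) = 0.108200 mol.
Mass of H2 = 0.108200 × 2.016 = 0.218131 g.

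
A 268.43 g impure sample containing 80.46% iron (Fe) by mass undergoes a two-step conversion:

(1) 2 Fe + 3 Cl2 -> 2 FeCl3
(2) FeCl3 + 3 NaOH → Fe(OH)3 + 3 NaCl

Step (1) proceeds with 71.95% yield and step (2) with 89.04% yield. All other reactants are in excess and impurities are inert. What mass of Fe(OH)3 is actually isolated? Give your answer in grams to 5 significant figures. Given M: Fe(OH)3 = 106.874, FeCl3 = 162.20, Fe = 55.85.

264.77 g

Pure Fe = 268.43 × 0.8046 = 215.979 g.
n(Fe) = 215.979 / 55.85 = 3.86712 mol.
Step 1 (Fe:FeCl3 = 2:2): theoretical n(FeCl3) = 3.86712 mol; at 71.95% yield, n(FeCl3) = 2.78239 mol.
Step 2 (FeCl3:Fe(OH)3 = 1:1): theoretical n(Fe(OH)3) = 2.78239 mol, so theoretical mass = 2.78239 × 106.874 = 297.366 g.
At 89.04% yield, actual mass of Fe(OH)3 = 297.366 × 0.8904 = 264.774 g.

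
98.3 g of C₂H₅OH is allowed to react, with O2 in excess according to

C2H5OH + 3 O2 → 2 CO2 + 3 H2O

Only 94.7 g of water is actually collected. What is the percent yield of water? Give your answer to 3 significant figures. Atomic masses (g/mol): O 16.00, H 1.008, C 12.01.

M(C2H5OH) = 2(12.01) + 6(1.008) + 16.00 = 46.068 g/mol.
M(H2O) = 2(1.008) + 16.00 = 18.016 g/mol.
n(C2H5OH) = 98.30 g / 46.068 g/mol = 2.134 mol.
From the equation the C2H5OH:H2O mole ratio is 1:3, so n(H2O) = 2.134 × 3/1 = 6.401 mol.
Mass of H2O = 6.401 mol × 18.016 g/mol = 115.3 g.
This is the theoretical yield. Percent yield = 94.7 g / 115.3 g × 100% = 82.11%.

82.1 %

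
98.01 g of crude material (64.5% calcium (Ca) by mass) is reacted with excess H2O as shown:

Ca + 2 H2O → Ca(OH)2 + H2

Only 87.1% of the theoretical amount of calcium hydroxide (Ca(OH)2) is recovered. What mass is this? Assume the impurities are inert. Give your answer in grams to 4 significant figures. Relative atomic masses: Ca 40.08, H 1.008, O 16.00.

101.8 g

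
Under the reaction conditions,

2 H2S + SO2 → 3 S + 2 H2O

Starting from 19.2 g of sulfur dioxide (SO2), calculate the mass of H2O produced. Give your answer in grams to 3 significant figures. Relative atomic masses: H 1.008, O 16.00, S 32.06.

10.8 g

M(SO2) = 32.06 + 2(16.00) = 64.06 g/mol.
M(H2O) = 2(1.008) + 16.00 = 18.016 g/mol.
n(SO2) = 19.20 g / 64.06 g/mol = 0.2997 mol.
From the equation the SO2:H2O mole ratio is 1:2, so n(H2O) = 0.2997 × 2/1 = 0.5994 mol.
Mass of H2O = 0.5994 mol × 18.016 g/mol = 10.80 g.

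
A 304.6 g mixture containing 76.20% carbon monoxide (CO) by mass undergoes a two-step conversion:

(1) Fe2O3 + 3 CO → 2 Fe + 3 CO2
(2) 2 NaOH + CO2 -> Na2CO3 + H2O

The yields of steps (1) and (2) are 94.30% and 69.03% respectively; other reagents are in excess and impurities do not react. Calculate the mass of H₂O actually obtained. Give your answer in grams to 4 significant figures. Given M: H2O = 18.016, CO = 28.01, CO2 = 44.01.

Pure CO = 304.6 × 0.7620 = 232.11 g.
n(CO) = 232.11 / 28.01 = 8.2865 mol.
Step 1 (CO:CO2 = 3:3): theoretical n(CO2) = 8.2865 mol; at 94.30% yield, n(CO2) = 7.8142 mol.
Step 2 (CO2:H2O = 1:1): theoretical n(H2O) = 7.8142 mol, so theoretical mass = 7.8142 × 18.016 = 140.78 g.
At 69.03% yield, actual mass of H2O = 140.78 × 0.6903 = 97.181 g.

97.18 g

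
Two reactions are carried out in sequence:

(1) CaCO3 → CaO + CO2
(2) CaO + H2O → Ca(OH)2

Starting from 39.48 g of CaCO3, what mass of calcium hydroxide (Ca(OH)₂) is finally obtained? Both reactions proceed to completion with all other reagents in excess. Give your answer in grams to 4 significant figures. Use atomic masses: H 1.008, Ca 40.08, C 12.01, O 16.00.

29.23 g

M(CaCO3) = 40.08 + 12.01 + 3(16.00) = 100.09 g/mol.
M(Ca(OH)2) = 40.08 + 2(16.00) + 2(1.008) = 74.096 g/mol.
n(CaCO3) = 39.480 / 100.09 = 0.39444 mol.
Step 1 gives a 1:1 ratio of CaCO3 to CaO, so n(CaO) = 0.39444 mol.
In step 2 the CaO:Ca(OH)2 ratio is 1:1, so n(Ca(OH)2) = 0.39444 mol.
Mass of Ca(OH)2 = 0.39444 × 74.096 = 29.227 g.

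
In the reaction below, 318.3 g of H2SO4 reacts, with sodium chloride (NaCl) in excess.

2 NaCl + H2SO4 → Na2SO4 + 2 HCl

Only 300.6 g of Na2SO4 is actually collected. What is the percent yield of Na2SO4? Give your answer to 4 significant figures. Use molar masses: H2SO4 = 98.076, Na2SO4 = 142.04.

65.21 %

n(H2SO4) = 318.30 g / 98.076 g/mol = 3.2454 mol.
From the equation the H2SO4:Na2SO4 mole ratio is 1:1, so n(Na2SO4) = 3.2454 × 1/1 = 3.2454 mol.
Mass of Na2SO4 = 3.2454 mol × 142.04 g/mol = 460.98 g.
This is the theoretical yield. Percent yield = 300.6 g / 460.98 g × 100% = 65.209%.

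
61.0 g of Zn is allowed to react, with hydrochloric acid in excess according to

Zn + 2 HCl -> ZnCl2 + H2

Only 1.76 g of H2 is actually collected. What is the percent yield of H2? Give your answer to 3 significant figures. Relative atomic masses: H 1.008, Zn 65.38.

93.6 %

M(Zn) = 65.38 g/mol.
M(H2) = 2(1.008) = 2.016 g/mol.
n(Zn) = 61.00 g / 65.38 g/mol = 0.9330 mol.
From the equation the Zn:H2 mole ratio is 1:1, so n(H2) = 0.9330 × 1/1 = 0.9330 mol.
Mass of H2 = 0.9330 mol × 2.016 g/mol = 1.881 g.
This is the theoretical yield. Percent yield = 1.76 g / 1.881 g × 100% = 93.57%.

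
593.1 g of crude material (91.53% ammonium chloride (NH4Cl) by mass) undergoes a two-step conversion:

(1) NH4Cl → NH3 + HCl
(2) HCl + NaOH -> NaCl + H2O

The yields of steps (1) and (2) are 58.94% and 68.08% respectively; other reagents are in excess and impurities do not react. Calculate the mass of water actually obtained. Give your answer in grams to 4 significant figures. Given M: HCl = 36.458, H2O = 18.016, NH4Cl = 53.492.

Pure NH4Cl = 593.1 × 0.9153 = 542.86 g.
n(NH4Cl) = 542.86 / 53.492 = 10.149 mol.
Step 1 (NH4Cl:HCl = 1:1): theoretical n(HCl) = 10.149 mol; at 58.94% yield, n(HCl) = 5.9815 mol.
Step 2 (HCl:H2O = 1:1): theoretical n(H2O) = 5.9815 mol, so theoretical mass = 5.9815 × 18.016 = 107.76 g.
At 68.08% yield, actual mass of H2O = 107.76 × 0.6808 = 73.365 g.

73.37 g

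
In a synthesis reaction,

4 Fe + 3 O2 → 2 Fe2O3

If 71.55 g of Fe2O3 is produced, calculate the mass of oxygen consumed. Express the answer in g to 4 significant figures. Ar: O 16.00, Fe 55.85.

21.51 g

M(Fe2O3) = 2(55.85) + 3(16.00) = 159.70 g/mol.
M(O2) = 2(16.00) = 32.00 g/mol.
n(Fe2O3) = 71.550 g / 159.70 g/mol = 0.44803 mol.
From the equation the Fe2O3:O2 mole ratio is 2:3, so n(O2) = 0.44803 × 3/2 = 0.67204 mol.
Mass of O2 = 0.67204 mol × 32.00 g/mol = 21.505 g.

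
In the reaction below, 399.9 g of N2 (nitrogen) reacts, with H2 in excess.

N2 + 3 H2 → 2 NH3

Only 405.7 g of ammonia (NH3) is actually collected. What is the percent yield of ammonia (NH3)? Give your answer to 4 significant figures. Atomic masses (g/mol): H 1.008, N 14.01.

83.44 %

M(N2) = 2(14.01) = 28.02 g/mol.
M(NH3) = 14.01 + 3(1.008) = 17.034 g/mol.
n(N2) = 399.90 g / 28.02 g/mol = 14.272 mol.
From the equation the N2:NH3 mole ratio is 1:2, so n(NH3) = 14.272 × 2/1 = 28.544 mol.
Mass of NH3 = 28.544 mol × 17.034 g/mol = 486.22 g.
This is the theoretical yield. Percent yield = 405.7 g / 486.22 g × 100% = 83.440%.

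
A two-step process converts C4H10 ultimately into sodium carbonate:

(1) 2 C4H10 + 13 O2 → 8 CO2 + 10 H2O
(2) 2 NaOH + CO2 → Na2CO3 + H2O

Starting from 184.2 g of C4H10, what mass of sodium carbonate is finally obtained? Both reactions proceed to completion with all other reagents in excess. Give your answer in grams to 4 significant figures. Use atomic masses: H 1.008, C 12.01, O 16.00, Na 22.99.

1344 g

M(C4H10) = 4(12.01) + 10(1.008) = 58.12 g/mol.
M(Na2CO3) = 2(22.99) + 12.01 + 3(16.00) = 105.99 g/mol.
n(C4H10) = 184.20 / 58.12 = 3.1693 mol.
Step 1 gives a 2:8 ratio of C4H10 to CO2, so n(CO2) = 12.677 mol.
In step 2 the CO2:Na2CO3 ratio is 1:1, so n(Na2CO3) = 12.677 mol.
Mass of Na2CO3 = 12.677 × 105.99 = 1343.7 g.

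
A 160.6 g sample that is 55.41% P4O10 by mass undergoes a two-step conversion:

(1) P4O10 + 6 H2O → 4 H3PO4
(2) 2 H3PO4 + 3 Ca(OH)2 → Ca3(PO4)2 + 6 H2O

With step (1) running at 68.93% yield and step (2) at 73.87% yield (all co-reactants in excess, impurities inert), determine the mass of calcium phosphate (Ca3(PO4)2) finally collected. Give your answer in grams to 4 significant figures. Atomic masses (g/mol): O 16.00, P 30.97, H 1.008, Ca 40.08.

Pure P4O10 = 160.6 × 0.5541 = 88.988 g.
M(P4O10) = 4(30.97) + 10(16.00) = 283.88 g/mol.
M(Ca3(PO4)2) = 3(40.08) + 2(30.97) + 8(16.00) = 310.18 g/mol.
n(P4O10) = 88.988 / 283.88 = 0.31347 mol.
Step 1 (P4O10:H3PO4 = 1:4): theoretical n(H3PO4) = 1.2539 mol; at 68.93% yield, n(H3PO4) = 0.86431 mol.
Step 2 (H3PO4:Ca3(PO4)2 = 2:1): theoretical n(Ca3(PO4)2) = 0.43215 mol, so theoretical mass = 0.43215 × 310.18 = 134.05 g.
At 73.87% yield, actual mass of Ca3(PO4)2 = 134.05 × 0.7387 = 99.019 g.

99.02 g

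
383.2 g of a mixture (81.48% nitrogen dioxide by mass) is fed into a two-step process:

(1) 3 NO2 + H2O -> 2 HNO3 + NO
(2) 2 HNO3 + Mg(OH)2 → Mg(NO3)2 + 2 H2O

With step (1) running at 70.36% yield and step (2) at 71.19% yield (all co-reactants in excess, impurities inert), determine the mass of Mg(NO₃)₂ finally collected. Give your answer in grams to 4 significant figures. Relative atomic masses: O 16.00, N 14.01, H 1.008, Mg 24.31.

Pure NO2 = 383.2 × 0.8148 = 312.23 g.
M(NO2) = 14.01 + 2(16.00) = 46.01 g/mol.
M(Mg(NO3)2) = 24.31 + 2(14.01) + 6(16.00) = 148.33 g/mol.
n(NO2) = 312.23 / 46.01 = 6.7862 mol.
Step 1 (NO2:HNO3 = 3:2): theoretical n(HNO3) = 4.5241 mol; at 70.36% yield, n(HNO3) = 3.1832 mol.
Step 2 (HNO3:Mg(NO3)2 = 2:1): theoretical n(Mg(NO3)2) = 1.5916 mol, so theoretical mass = 1.5916 × 148.33 = 236.08 g.
At 71.19% yield, actual mass of Mg(NO3)2 = 236.08 × 0.7119 = 168.06 g.

168.1 g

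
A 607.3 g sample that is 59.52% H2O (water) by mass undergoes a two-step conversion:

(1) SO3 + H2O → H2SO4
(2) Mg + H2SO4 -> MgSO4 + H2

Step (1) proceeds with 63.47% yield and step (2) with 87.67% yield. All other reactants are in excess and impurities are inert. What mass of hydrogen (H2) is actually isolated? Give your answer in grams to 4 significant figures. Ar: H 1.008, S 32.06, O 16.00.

22.51 g

Pure H2O = 607.3 × 0.5952 = 361.46 g.
M(H2O) = 2(1.008) + 16.00 = 18.016 g/mol.
M(H2) = 2(1.008) = 2.016 g/mol.
n(H2O) = 361.46 / 18.016 = 20.064 mol.
Step 1 (H2O:H2SO4 = 1:1): theoretical n(H2SO4) = 20.064 mol; at 63.47% yield, n(H2SO4) = 12.734 mol.
Step 2 (H2SO4:H2 = 1:1): theoretical n(H2) = 12.734 mol, so theoretical mass = 12.734 × 2.016 = 25.672 g.
At 87.67% yield, actual mass of H2 = 25.672 × 0.8767 = 22.507 g.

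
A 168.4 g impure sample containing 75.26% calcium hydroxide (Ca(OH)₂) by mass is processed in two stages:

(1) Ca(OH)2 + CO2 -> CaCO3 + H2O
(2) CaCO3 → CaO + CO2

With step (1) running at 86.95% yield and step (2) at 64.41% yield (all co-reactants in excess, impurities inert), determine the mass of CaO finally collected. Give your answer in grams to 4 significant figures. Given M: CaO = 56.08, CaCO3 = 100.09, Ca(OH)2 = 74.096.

Pure Ca(OH)2 = 168.4 × 0.7526 = 126.74 g.
n(Ca(OH)2) = 126.74 / 74.096 = 1.7105 mol.
Step 1 (Ca(OH)2:CaCO3 = 1:1): theoretical n(CaCO3) = 1.7105 mol; at 86.95% yield, n(CaCO3) = 1.4872 mol.
Step 2 (CaCO3:CaO = 1:1): theoretical n(CaO) = 1.4872 mol, so theoretical mass = 1.4872 × 56.08 = 83.404 g.
At 64.41% yield, actual mass of CaO = 83.404 × 0.6441 = 53.721 g.

53.72 g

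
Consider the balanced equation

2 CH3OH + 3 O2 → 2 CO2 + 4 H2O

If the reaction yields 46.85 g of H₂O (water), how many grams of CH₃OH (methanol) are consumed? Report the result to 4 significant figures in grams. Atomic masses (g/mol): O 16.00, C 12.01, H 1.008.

M(H2O) = 2(1.008) + 16.00 = 18.016 g/mol.
M(CH3OH) = 12.01 + 4(1.008) + 16.00 = 32.042 g/mol.
n(H2O) = 46.850 g / 18.016 g/mol = 2.6005 mol.
From the equation the H2O:CH3OH mole ratio is 4:2, so n(CH3OH) = 2.6005 × 2/4 = 1.3002 mol.
Mass of CH3OH = 1.3002 mol × 32.042 g/mol = 41.662 g.

41.66 g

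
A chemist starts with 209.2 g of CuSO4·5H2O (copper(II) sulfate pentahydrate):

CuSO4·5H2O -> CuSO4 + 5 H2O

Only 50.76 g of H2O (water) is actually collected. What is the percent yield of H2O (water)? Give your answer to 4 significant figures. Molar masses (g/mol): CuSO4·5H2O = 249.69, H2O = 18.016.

n(CuSO4·5H2O) = 209.20 g / 249.69 g/mol = 0.83784 mol.
From the equation the CuSO4·5H2O:H2O mole ratio is 1:5, so n(H2O) = 0.83784 × 5/1 = 4.1892 mol.
Mass of H2O = 4.1892 mol × 18.016 g/mol = 75.473 g.
This is the theoretical yield. Percent yield = 50.76 g / 75.473 g × 100% = 67.256%.

67.26 %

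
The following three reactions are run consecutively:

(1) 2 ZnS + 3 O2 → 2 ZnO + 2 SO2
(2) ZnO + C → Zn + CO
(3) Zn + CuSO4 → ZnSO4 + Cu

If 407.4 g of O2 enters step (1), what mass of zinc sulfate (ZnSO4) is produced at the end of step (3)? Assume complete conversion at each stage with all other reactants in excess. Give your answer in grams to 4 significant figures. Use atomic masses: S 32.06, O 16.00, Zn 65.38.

1370 g

M(O2) = 2(16.00) = 32.00 g/mol.
M(ZnSO4) = 65.38 + 32.06 + 4(16.00) = 161.44 g/mol.
n(O2) = 407.4 / 32.00 = 12.731 mol.
Reaction (1): O2→ZnO ratio 3:2 ⇒ n(ZnO) = 8.4875 mol.
Reaction (2): ZnO→Zn ratio 1:1 ⇒ n(Zn) = 8.4875 mol.
Reaction (3): Zn→ZnSO4 ratio 1:1 ⇒ n(ZnSO4) = 8.4875 mol.
Mass of ZnSO4 = 8.4875 × 161.44 = 1370.2 g.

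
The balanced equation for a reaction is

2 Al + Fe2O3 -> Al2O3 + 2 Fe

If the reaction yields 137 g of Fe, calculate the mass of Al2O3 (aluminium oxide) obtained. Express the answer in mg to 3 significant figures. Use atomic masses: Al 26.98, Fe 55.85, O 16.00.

125000 mg

M(Fe) = 55.85 g/mol.
M(Al2O3) = 2(26.98) + 3(16.00) = 101.96 g/mol.
n(Fe) = 137.0 g / 55.85 g/mol = 2.453 mol.
From the equation the Fe:Al2O3 mole ratio is 2:1, so n(Al2O3) = 2.453 × 1/2 = 1.226 mol.
Mass of Al2O3 = 1.226 mol × 101.96 g/mol = 125.1 g.
Converting to mg: 125.1 g = 125000 mg.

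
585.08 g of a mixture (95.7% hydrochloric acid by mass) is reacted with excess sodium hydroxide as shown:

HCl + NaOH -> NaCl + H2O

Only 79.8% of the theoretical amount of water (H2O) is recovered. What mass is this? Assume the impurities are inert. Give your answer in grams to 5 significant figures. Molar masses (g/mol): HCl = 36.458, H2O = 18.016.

220.80 g

Pure HCl available = 585.08 g × 0.957 = 559.922 g.
n(HCl) = 559.922 g / 36.458 g/mol = 15.3580 mol.
From the equation the HCl:H2O mole ratio is 1:1, so n(H2O) = 15.3580 × 1/1 = 15.3580 mol.
Mass of H2O = 15.3580 mol × 18.016 g/mol = 276.690 g.
Actual mass collected = 276.690 g × 0.798 = 220.798 g.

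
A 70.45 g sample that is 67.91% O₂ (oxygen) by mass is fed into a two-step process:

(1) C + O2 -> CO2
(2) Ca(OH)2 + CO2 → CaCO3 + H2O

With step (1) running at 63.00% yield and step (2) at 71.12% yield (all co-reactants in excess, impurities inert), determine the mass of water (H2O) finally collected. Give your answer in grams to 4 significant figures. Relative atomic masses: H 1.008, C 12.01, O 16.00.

Pure O2 = 70.45 × 0.6791 = 47.843 g.
M(O2) = 2(16.00) = 32.00 g/mol.
M(H2O) = 2(1.008) + 16.00 = 18.016 g/mol.
n(O2) = 47.843 / 32.00 = 1.4951 mol.
Step 1 (O2:CO2 = 1:1): theoretical n(CO2) = 1.4951 mol; at 63.00% yield, n(CO2) = 0.94190 mol.
Step 2 (CO2:H2O = 1:1): theoretical n(H2O) = 0.94190 mol, so theoretical mass = 0.94190 × 18.016 = 16.969 g.
At 71.12% yield, actual mass of H2O = 16.969 × 0.7112 = 12.069 g.

12.07 g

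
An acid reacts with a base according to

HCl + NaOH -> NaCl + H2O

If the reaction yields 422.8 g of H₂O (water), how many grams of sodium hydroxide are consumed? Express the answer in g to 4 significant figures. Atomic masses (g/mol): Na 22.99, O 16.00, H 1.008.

M(H2O) = 2(1.008) + 16.00 = 18.016 g/mol.
M(NaOH) = 22.99 + 16.00 + 1.008 = 39.998 g/mol.
n(H2O) = 422.80 g / 18.016 g/mol = 23.468 mol.
From the equation the H2O:NaOH mole ratio is 1:1, so n(NaOH) = 23.468 × 1/1 = 23.468 mol.
Mass of NaOH = 23.468 mol × 39.998 g/mol = 938.67 g.

938.7 g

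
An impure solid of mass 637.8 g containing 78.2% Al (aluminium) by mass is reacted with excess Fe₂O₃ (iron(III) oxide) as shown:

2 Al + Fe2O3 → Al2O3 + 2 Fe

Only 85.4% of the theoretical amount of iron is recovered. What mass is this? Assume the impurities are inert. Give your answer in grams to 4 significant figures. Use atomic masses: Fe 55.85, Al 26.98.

881.7 g

Pure Al available = 637.8 g × 0.782 = 498.76 g.
M(Al) = 26.98 g/mol.
M(Fe) = 55.85 g/mol.
n(Al) = 498.76 g / 26.98 g/mol = 18.486 mol.
From the equation the Al:Fe mole ratio is 2:2, so n(Fe) = 18.486 × 2/2 = 18.486 mol.
Mass of Fe = 18.486 mol × 55.85 g/mol = 1032.5 g.
Actual mass collected = 1032.5 g × 0.854 = 881.72 g.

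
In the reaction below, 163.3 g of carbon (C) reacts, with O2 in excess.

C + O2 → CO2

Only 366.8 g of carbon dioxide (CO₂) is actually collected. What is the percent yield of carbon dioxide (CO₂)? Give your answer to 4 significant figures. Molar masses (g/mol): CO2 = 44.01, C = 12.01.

n(C) = 163.30 g / 12.01 g/mol = 13.597 mol.
From the equation the C:CO2 mole ratio is 1:1, so n(CO2) = 13.597 × 1/1 = 13.597 mol.
Mass of CO2 = 13.597 mol × 44.01 g/mol = 598.40 g.
This is the theoretical yield. Percent yield = 366.8 g / 598.40 g × 100% = 61.296%.

61.30 %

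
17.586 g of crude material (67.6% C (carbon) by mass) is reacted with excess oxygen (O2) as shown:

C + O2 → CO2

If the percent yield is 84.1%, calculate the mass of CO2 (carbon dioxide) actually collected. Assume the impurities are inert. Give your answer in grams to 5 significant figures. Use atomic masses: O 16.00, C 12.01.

Pure C available = 17.586 g × 0.676 = 11.8881 g.
M(C) = 12.01 g/mol.
M(CO2) = 12.01 + 2(16.00) = 44.01 g/mol.
n(C) = 11.8881 g / 12.01 g/mol = 0.989853 mol.
From the equation the C:CO2 mole ratio is 1:1, so n(CO2) = 0.989853 × 1/1 = 0.989853 mol.
Mass of CO2 = 0.989853 mol × 44.01 g/mol = 43.5634 g.
Actual mass collected = 43.5634 g × 0.841 = 36.6368 g.

36.637 g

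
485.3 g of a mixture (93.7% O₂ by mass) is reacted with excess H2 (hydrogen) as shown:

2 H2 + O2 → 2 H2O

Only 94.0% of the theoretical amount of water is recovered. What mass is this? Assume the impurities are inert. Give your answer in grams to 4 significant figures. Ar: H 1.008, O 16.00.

481.3 g

Pure O2 available = 485.3 g × 0.937 = 454.73 g.
M(O2) = 2(16.00) = 32.00 g/mol.
M(H2O) = 2(1.008) + 16.00 = 18.016 g/mol.
n(O2) = 454.73 g / 32.00 g/mol = 14.210 mol.
From the equation the O2:H2O mole ratio is 1:2, so n(H2O) = 14.210 × 2/1 = 28.420 mol.
Mass of H2O = 28.420 mol × 18.016 g/mol = 512.02 g.
Actual mass collected = 512.02 g × 0.940 = 481.30 g.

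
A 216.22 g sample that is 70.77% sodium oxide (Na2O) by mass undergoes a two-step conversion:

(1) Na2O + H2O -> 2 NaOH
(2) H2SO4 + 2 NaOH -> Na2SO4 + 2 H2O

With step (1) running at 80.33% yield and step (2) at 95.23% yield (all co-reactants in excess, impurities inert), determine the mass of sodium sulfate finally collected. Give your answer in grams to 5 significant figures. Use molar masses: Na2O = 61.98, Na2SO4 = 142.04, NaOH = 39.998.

268.26 g

Pure Na2O = 216.22 × 0.7077 = 153.019 g.
n(Na2O) = 153.019 / 61.98 = 2.46884 mol.
Step 1 (Na2O:NaOH = 1:2): theoretical n(NaOH) = 4.93769 mol; at 80.33% yield, n(NaOH) = 3.96644 mol.
Step 2 (NaOH:Na2SO4 = 2:1): theoretical n(Na2SO4) = 1.98322 mol, so theoretical mass = 1.98322 × 142.04 = 281.697 g.
At 95.23% yield, actual mass of Na2SO4 = 281.697 × 0.9523 = 268.260 g.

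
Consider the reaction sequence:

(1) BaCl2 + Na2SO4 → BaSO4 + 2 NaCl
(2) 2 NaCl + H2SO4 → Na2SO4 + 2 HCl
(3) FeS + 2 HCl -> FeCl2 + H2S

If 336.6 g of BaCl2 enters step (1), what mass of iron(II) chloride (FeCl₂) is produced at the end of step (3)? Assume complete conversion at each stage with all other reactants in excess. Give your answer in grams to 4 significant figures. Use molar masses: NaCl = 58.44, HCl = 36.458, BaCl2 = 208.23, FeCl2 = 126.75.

n(BaCl2) = 336.6 / 208.23 = 1.6165 mol.
Reaction (1): BaCl2→NaCl ratio 1:2 ⇒ n(NaCl) = 3.2330 mol.
Reaction (2): NaCl→HCl ratio 2:2 ⇒ n(HCl) = 3.2330 mol.
Reaction (3): HCl→FeCl2 ratio 2:1 ⇒ n(FeCl2) = 1.6165 mol.
Mass of FeCl2 = 1.6165 × 126.75 = 204.89 g.

204.9 g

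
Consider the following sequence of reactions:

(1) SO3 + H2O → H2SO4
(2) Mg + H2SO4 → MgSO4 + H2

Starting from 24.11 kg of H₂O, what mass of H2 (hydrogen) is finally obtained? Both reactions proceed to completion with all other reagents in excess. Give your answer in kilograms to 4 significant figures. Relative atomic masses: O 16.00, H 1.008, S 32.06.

2.698 kg

M(H2O) = 2(1.008) + 16.00 = 18.016 g/mol.
M(H2) = 2(1.008) = 2.016 g/mol.
24.11 kg = 24110 g.
n(H2O) = 24110 / 18.016 = 1338.3 mol.
Step 1 gives a 1:1 ratio of H2O to H2SO4, so n(H2SO4) = 1338.3 mol.
In step 2 the H2SO4:H2 ratio is 1:1, so n(H2) = 1338.3 mol.
Mass of H2 = 1338.3 × 2.016 = 2697.9 g = 2.698 kg.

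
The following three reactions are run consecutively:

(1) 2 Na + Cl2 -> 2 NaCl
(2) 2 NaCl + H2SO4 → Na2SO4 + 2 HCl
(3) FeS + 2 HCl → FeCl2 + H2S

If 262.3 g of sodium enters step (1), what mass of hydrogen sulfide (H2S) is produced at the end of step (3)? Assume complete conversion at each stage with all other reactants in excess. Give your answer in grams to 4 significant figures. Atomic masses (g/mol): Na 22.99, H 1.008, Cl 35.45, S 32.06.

194.4 g

M(Na) = 22.99 g/mol.
M(H2S) = 2(1.008) + 32.06 = 34.076 g/mol.
n(Na) = 262.3 / 22.99 = 11.409 mol.
Reaction (1): Na→NaCl ratio 2:2 ⇒ n(NaCl) = 11.409 mol.
Reaction (2): NaCl→HCl ratio 2:2 ⇒ n(HCl) = 11.409 mol.
Reaction (3): HCl→H2S ratio 2:1 ⇒ n(H2S) = 5.7047 mol.
Mass of H2S = 5.7047 × 34.076 = 194.39 g.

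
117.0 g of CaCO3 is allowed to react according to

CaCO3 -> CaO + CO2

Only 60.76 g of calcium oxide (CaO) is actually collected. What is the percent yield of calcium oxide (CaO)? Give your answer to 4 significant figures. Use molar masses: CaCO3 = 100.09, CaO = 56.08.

n(CaCO3) = 117.00 g / 100.09 g/mol = 1.1689 mol.
From the equation the CaCO3:CaO mole ratio is 1:1, so n(CaO) = 1.1689 × 1/1 = 1.1689 mol.
Mass of CaO = 1.1689 mol × 56.08 g/mol = 65.555 g.
This is the theoretical yield. Percent yield = 60.76 g / 65.555 g × 100% = 92.686%.

92.69 %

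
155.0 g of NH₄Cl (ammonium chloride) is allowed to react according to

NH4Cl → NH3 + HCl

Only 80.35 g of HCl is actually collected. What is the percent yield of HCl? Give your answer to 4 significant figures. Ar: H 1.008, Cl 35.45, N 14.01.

76.06 %

M(NH4Cl) = 14.01 + 4(1.008) + 35.45 = 53.492 g/mol.
M(HCl) = 1.008 + 35.45 = 36.458 g/mol.
n(NH4Cl) = 155.00 g / 53.492 g/mol = 2.8976 mol.
From the equation the NH4Cl:HCl mole ratio is 1:1, so n(HCl) = 2.8976 × 1/1 = 2.8976 mol.
Mass of HCl = 2.8976 mol × 36.458 g/mol = 105.64 g.
This is the theoretical yield. Percent yield = 80.35 g / 105.64 g × 100% = 76.059%.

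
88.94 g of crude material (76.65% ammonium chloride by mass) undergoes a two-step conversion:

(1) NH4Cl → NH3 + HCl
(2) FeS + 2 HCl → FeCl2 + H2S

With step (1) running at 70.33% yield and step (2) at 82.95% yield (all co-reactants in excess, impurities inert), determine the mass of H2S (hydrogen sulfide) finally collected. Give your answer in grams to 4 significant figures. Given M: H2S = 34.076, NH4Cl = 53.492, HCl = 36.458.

12.67 g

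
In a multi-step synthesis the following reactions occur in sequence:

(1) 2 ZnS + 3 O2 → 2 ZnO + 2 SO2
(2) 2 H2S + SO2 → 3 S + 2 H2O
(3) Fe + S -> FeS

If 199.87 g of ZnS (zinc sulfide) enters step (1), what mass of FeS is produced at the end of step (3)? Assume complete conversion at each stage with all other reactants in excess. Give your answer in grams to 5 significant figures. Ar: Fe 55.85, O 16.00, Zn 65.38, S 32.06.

540.97 g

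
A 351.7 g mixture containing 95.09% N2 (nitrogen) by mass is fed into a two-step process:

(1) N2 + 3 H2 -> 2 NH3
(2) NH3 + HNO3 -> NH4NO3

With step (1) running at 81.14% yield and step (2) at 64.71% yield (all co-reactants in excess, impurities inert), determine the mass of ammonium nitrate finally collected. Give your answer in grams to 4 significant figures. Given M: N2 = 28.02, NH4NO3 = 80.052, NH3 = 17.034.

1003 g

Pure N2 = 351.7 × 0.9509 = 334.43 g.
n(N2) = 334.43 / 28.02 = 11.935 mol.
Step 1 (N2:NH3 = 1:2): theoretical n(NH3) = 23.871 mol; at 81.14% yield, n(NH3) = 19.369 mol.
Step 2 (NH3:NH4NO3 = 1:1): theoretical n(NH4NO3) = 19.369 mol, so theoretical mass = 19.369 × 80.052 = 1550.5 g.
At 64.71% yield, actual mass of NH4NO3 = 1550.5 × 0.6471 = 1003.3 g.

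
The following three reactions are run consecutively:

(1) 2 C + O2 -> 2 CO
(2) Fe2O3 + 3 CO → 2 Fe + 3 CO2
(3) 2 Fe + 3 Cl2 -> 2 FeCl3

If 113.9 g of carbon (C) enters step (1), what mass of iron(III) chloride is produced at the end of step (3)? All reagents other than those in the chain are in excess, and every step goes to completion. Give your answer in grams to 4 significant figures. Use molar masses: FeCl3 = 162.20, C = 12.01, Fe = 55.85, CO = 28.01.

1026 g

n(C) = 113.9 / 12.01 = 9.4838 mol.
Reaction (1): C→CO ratio 2:2 ⇒ n(CO) = 9.4838 mol.
Reaction (2): CO→Fe ratio 3:2 ⇒ n(Fe) = 6.3225 mol.
Reaction (3): Fe→FeCl3 ratio 2:2 ⇒ n(FeCl3) = 6.3225 mol.
Mass of FeCl3 = 6.3225 × 162.20 = 1025.5 g.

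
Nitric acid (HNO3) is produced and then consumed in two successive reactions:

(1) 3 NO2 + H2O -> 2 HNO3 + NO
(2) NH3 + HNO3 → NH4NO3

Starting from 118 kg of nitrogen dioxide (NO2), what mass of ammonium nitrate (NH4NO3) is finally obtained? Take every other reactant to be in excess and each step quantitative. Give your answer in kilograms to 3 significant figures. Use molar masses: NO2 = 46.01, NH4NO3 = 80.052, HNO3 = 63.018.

118 kg = 118000 g.
n(NO2) = 118000 / 46.01 = 2565 mol.
Step 1 gives a 3:2 ratio of NO2 to HNO3, so n(HNO3) = 1710 mol.
In step 2 the HNO3:NH4NO3 ratio is 1:1, so n(NH4NO3) = 1710 mol.
Mass of NH4NO3 = 1710 × 80.052 = 136900 g = 137 kg.

137 kg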